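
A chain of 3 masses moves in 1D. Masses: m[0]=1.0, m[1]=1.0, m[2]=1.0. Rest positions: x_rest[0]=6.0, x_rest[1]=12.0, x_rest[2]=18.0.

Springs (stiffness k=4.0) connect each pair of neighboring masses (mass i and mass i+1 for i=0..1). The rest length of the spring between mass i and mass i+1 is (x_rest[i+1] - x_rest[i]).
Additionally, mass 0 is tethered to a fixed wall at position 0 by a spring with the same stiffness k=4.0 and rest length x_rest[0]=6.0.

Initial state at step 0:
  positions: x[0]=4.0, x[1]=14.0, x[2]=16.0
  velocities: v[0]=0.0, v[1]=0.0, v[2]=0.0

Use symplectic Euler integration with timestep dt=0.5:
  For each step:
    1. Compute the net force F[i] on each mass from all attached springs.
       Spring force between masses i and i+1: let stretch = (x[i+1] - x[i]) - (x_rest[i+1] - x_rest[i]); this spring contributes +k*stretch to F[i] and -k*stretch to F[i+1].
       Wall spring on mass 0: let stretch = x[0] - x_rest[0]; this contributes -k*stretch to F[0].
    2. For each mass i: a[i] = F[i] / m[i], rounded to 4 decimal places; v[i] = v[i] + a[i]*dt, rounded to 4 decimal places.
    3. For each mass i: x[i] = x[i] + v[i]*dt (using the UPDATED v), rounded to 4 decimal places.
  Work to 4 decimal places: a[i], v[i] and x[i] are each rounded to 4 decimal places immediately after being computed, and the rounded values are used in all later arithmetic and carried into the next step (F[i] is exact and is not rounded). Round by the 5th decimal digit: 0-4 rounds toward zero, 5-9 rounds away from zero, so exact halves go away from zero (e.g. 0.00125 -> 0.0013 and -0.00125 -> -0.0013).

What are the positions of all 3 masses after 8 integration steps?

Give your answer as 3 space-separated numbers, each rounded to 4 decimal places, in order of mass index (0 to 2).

Step 0: x=[4.0000 14.0000 16.0000] v=[0.0000 0.0000 0.0000]
Step 1: x=[10.0000 6.0000 20.0000] v=[12.0000 -16.0000 8.0000]
Step 2: x=[2.0000 16.0000 16.0000] v=[-16.0000 20.0000 -8.0000]
Step 3: x=[6.0000 12.0000 18.0000] v=[8.0000 -8.0000 4.0000]
Step 4: x=[10.0000 8.0000 20.0000] v=[8.0000 -8.0000 4.0000]
Step 5: x=[2.0000 18.0000 16.0000] v=[-16.0000 20.0000 -8.0000]
Step 6: x=[8.0000 10.0000 20.0000] v=[12.0000 -16.0000 8.0000]
Step 7: x=[8.0000 10.0000 20.0000] v=[0.0000 0.0000 0.0000]
Step 8: x=[2.0000 18.0000 16.0000] v=[-12.0000 16.0000 -8.0000]

Answer: 2.0000 18.0000 16.0000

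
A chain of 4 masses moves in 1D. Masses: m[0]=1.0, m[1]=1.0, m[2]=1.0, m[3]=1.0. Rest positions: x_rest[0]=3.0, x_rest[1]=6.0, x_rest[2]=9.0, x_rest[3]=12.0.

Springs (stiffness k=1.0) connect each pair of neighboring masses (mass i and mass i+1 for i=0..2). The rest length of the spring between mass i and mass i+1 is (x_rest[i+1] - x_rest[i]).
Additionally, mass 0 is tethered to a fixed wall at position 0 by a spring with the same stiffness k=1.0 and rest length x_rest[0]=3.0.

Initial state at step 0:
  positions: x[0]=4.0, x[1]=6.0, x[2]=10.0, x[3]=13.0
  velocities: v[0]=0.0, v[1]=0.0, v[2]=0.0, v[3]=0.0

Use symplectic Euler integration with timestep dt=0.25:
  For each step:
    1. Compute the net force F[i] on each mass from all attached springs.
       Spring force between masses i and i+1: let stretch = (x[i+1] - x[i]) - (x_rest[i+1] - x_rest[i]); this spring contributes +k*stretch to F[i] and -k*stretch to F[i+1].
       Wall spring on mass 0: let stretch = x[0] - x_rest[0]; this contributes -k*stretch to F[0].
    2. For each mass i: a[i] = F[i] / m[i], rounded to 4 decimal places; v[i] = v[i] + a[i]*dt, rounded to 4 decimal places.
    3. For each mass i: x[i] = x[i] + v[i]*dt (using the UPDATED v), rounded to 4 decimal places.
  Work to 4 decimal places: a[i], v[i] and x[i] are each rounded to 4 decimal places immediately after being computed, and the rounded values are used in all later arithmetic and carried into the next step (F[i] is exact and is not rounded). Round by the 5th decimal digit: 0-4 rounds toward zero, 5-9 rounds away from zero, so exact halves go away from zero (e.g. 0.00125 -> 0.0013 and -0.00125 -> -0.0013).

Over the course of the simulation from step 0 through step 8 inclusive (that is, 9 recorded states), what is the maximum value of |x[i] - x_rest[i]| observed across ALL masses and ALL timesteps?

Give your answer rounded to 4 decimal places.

Answer: 1.1491

Derivation:
Step 0: x=[4.0000 6.0000 10.0000 13.0000] v=[0.0000 0.0000 0.0000 0.0000]
Step 1: x=[3.8750 6.1250 9.9375 13.0000] v=[-0.5000 0.5000 -0.2500 0.0000]
Step 2: x=[3.6484 6.3477 9.8281 12.9961] v=[-0.9063 0.8906 -0.4375 -0.0156]
Step 3: x=[3.3625 6.6192 9.6992 12.9817] v=[-1.1436 1.0859 -0.5156 -0.0576]
Step 4: x=[3.0700 6.8796 9.5830 12.9497] v=[-1.1701 1.0417 -0.4650 -0.1282]
Step 5: x=[2.8237 7.0709 9.5082 12.8947] v=[-0.9852 0.7652 -0.2992 -0.2199]
Step 6: x=[2.6664 7.1491 9.4927 12.8156] v=[-0.6293 0.3127 -0.0619 -0.3165]
Step 7: x=[2.6226 7.0936 9.5384 12.7163] v=[-0.1752 -0.2221 0.1829 -0.3972]
Step 8: x=[2.6943 6.9114 9.6300 12.6059] v=[0.2869 -0.7287 0.3662 -0.4417]
Max displacement = 1.1491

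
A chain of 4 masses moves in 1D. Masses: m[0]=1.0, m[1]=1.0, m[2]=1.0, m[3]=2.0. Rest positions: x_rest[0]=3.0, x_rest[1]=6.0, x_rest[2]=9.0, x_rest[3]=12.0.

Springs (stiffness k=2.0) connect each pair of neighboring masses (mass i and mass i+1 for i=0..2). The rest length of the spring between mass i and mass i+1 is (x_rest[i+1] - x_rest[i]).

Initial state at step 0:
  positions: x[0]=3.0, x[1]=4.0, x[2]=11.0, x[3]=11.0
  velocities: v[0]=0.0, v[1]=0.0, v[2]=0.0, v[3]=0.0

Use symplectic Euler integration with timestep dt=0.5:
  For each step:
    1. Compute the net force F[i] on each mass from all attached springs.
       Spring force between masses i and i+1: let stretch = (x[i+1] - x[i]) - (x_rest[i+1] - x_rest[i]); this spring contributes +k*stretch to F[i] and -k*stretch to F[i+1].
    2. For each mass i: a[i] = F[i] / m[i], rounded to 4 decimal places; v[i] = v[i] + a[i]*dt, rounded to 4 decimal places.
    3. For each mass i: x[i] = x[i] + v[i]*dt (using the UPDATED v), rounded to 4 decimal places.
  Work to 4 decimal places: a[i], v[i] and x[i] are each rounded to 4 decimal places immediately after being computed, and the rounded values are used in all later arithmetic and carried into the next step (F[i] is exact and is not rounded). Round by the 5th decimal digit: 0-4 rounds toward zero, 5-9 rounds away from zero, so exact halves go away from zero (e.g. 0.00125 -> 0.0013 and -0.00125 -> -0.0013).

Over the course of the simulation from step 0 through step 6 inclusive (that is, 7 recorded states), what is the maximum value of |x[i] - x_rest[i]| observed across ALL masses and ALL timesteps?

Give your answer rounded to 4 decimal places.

Step 0: x=[3.0000 4.0000 11.0000 11.0000] v=[0.0000 0.0000 0.0000 0.0000]
Step 1: x=[2.0000 7.0000 7.5000 11.7500] v=[-2.0000 6.0000 -7.0000 1.5000]
Step 2: x=[2.0000 7.7500 5.8750 12.1875] v=[0.0000 1.5000 -3.2500 0.8750]
Step 3: x=[3.3750 4.6875 8.3438 11.7969] v=[2.7500 -6.1250 4.9375 -0.7813]
Step 4: x=[3.9063 2.7969 10.7110 11.2930] v=[1.0625 -3.7812 4.7343 -1.0079]
Step 5: x=[2.3829 5.4181 9.4121 11.3936] v=[-3.0469 5.2423 -2.5978 0.2011]
Step 6: x=[0.8771 8.5187 7.1070 11.7488] v=[-3.0117 6.2011 -4.6103 0.7104]
Max displacement = 3.2031

Answer: 3.2031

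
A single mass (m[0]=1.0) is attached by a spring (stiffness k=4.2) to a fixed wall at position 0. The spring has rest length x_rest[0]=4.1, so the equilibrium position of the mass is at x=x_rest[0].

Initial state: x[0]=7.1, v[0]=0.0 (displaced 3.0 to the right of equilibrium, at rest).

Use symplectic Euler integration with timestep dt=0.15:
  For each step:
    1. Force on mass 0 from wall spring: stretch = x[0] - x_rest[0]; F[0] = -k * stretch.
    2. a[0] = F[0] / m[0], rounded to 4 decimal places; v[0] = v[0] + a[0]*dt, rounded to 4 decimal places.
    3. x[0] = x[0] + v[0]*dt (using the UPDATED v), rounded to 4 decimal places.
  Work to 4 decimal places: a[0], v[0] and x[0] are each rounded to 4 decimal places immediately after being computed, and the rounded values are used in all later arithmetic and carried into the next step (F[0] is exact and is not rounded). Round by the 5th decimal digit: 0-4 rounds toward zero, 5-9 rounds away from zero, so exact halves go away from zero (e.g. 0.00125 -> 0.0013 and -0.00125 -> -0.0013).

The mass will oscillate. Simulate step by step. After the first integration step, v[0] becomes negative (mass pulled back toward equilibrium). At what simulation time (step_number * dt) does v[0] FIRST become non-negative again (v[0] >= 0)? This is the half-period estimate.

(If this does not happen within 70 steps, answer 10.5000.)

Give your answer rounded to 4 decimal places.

Answer: 1.6500

Derivation:
Step 0: x=[7.1000] v=[0.0000]
Step 1: x=[6.8165] v=[-1.8900]
Step 2: x=[6.2763] v=[-3.6014]
Step 3: x=[5.5304] v=[-4.9725]
Step 4: x=[4.6493] v=[-5.8737]
Step 5: x=[3.7163] v=[-6.2198]
Step 6: x=[2.8196] v=[-5.9781]
Step 7: x=[2.0439] v=[-5.1714]
Step 8: x=[1.4625] v=[-3.8761]
Step 9: x=[1.1303] v=[-2.2145]
Step 10: x=[1.0788] v=[-0.3436]
Step 11: x=[1.3128] v=[1.5598]
First v>=0 after going negative at step 11, time=1.6500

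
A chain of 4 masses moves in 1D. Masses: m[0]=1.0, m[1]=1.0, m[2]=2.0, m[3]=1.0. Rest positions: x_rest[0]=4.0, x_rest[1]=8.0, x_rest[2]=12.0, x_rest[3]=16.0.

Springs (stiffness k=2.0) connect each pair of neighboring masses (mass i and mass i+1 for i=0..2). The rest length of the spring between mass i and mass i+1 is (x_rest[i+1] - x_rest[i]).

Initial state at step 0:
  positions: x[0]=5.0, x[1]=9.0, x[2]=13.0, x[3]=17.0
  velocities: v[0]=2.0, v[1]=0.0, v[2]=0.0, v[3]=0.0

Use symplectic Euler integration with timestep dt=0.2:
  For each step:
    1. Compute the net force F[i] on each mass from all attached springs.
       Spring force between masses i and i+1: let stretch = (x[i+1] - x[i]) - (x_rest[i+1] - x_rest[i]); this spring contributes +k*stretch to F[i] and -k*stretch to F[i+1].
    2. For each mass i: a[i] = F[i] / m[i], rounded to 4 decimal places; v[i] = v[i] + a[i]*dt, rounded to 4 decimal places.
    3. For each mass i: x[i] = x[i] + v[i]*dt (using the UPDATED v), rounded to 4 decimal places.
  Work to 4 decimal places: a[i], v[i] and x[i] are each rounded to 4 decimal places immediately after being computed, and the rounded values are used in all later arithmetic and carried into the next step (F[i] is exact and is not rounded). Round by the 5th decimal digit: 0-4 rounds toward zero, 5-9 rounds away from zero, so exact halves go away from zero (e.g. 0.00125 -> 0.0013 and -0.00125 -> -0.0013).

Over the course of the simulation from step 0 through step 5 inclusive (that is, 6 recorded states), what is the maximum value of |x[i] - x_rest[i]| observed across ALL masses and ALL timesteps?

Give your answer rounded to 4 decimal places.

Step 0: x=[5.0000 9.0000 13.0000 17.0000] v=[2.0000 0.0000 0.0000 0.0000]
Step 1: x=[5.4000 9.0000 13.0000 17.0000] v=[2.0000 0.0000 0.0000 0.0000]
Step 2: x=[5.7680 9.0320 13.0000 17.0000] v=[1.8400 0.1600 0.0000 0.0000]
Step 3: x=[6.0771 9.1203 13.0013 17.0000] v=[1.5456 0.4416 0.0064 0.0000]
Step 4: x=[6.3097 9.2756 13.0073 17.0001] v=[1.1629 0.7767 0.0299 0.0005]
Step 5: x=[6.4596 9.4922 13.0237 17.0008] v=[0.7493 1.0830 0.0821 0.0034]
Max displacement = 2.4596

Answer: 2.4596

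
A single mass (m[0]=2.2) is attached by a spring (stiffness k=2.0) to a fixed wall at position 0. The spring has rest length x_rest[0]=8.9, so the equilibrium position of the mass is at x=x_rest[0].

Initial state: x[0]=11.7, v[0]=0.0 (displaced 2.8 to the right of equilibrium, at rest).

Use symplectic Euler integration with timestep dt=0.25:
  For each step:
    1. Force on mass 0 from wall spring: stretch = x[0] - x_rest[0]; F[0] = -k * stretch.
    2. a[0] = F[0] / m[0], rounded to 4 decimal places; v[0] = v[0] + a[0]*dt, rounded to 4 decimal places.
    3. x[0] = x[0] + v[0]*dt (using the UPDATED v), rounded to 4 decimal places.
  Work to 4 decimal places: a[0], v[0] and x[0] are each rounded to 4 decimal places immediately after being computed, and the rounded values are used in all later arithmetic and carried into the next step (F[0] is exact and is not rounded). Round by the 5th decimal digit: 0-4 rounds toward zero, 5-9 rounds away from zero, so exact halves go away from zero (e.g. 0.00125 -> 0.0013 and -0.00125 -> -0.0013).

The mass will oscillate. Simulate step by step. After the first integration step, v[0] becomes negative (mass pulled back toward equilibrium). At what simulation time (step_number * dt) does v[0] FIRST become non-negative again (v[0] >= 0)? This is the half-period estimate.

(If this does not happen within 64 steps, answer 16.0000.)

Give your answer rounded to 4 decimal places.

Answer: 3.5000

Derivation:
Step 0: x=[11.7000] v=[0.0000]
Step 1: x=[11.5409] v=[-0.6364]
Step 2: x=[11.2318] v=[-1.2366]
Step 3: x=[10.7902] v=[-1.7666]
Step 4: x=[10.2412] v=[-2.1962]
Step 5: x=[9.6160] v=[-2.5010]
Step 6: x=[8.9501] v=[-2.6637]
Step 7: x=[8.2813] v=[-2.6751]
Step 8: x=[7.6477] v=[-2.5345]
Step 9: x=[7.0852] v=[-2.2499]
Step 10: x=[6.6258] v=[-1.8375]
Step 11: x=[6.2957] v=[-1.3206]
Step 12: x=[6.1135] v=[-0.7287]
Step 13: x=[6.0897] v=[-0.0954]
Step 14: x=[6.2255] v=[0.5433]
First v>=0 after going negative at step 14, time=3.5000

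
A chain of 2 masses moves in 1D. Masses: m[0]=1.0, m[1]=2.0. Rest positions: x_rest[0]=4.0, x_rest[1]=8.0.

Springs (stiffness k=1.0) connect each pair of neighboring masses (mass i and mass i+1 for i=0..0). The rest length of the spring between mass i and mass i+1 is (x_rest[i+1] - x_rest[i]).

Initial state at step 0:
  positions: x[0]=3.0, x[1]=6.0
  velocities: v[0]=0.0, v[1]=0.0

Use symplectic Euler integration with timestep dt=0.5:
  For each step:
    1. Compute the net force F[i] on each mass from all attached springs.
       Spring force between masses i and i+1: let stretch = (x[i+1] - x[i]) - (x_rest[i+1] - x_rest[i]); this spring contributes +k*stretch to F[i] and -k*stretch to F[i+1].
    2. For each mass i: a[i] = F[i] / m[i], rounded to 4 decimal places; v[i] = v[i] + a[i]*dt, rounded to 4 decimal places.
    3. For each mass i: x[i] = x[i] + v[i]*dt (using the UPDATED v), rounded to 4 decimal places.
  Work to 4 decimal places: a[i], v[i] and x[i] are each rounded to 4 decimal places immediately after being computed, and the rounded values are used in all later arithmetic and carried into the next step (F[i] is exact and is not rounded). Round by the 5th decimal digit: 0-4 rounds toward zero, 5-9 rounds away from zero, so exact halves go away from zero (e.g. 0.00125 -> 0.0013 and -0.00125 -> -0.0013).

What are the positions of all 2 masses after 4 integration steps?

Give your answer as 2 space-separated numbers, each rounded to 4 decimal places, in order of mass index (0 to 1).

Step 0: x=[3.0000 6.0000] v=[0.0000 0.0000]
Step 1: x=[2.7500 6.1250] v=[-0.5000 0.2500]
Step 2: x=[2.3438 6.3282] v=[-0.8125 0.4063]
Step 3: x=[1.9337 6.5333] v=[-0.8203 0.4102]
Step 4: x=[1.6735 6.6635] v=[-0.5205 0.2603]

Answer: 1.6735 6.6635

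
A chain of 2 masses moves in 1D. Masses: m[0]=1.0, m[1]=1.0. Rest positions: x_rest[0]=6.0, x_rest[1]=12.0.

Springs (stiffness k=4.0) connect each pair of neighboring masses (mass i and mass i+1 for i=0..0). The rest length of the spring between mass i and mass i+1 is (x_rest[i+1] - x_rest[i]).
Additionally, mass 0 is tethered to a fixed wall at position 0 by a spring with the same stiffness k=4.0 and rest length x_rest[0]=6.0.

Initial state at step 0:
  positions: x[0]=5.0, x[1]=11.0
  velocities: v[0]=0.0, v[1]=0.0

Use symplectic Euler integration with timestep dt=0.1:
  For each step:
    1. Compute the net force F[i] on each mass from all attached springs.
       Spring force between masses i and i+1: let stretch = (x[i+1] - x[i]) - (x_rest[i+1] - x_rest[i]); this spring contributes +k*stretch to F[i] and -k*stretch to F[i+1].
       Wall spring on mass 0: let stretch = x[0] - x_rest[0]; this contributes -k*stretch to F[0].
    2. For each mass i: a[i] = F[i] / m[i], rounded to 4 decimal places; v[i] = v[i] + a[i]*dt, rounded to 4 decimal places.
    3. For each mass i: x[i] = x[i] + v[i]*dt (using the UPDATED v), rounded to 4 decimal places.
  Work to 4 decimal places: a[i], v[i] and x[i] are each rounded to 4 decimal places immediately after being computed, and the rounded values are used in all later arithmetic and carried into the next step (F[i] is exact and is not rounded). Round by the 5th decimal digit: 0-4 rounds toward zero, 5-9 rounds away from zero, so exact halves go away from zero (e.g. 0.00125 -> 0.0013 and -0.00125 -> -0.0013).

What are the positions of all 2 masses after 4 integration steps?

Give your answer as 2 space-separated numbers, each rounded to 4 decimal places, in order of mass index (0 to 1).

Answer: 5.3542 11.0227

Derivation:
Step 0: x=[5.0000 11.0000] v=[0.0000 0.0000]
Step 1: x=[5.0400 11.0000] v=[0.4000 0.0000]
Step 2: x=[5.1168 11.0016] v=[0.7680 0.0160]
Step 3: x=[5.2243 11.0078] v=[1.0752 0.0621]
Step 4: x=[5.3542 11.0227] v=[1.2989 0.1487]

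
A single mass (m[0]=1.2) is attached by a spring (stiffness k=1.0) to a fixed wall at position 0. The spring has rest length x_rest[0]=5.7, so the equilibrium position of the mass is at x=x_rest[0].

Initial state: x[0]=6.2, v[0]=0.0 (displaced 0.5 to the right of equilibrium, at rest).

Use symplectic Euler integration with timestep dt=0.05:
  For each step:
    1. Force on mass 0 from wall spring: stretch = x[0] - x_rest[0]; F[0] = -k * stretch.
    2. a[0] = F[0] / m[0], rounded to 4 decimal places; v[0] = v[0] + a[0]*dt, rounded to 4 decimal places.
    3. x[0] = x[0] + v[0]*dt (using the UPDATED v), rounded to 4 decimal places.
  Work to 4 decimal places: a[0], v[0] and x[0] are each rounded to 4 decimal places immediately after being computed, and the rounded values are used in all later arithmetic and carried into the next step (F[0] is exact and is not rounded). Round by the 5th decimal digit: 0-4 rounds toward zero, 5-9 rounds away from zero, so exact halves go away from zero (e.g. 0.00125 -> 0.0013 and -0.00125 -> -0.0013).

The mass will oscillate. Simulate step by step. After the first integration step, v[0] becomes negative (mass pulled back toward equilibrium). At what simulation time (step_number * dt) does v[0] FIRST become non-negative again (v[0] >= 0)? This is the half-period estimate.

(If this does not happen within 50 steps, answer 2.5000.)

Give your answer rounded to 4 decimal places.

Answer: 2.5000

Derivation:
Step 0: x=[6.2000] v=[0.0000]
Step 1: x=[6.1990] v=[-0.0208]
Step 2: x=[6.1969] v=[-0.0416]
Step 3: x=[6.1938] v=[-0.0623]
Step 4: x=[6.1897] v=[-0.0829]
Step 5: x=[6.1845] v=[-0.1033]
Step 6: x=[6.1783] v=[-0.1235]
Step 7: x=[6.1711] v=[-0.1434]
Step 8: x=[6.1630] v=[-0.1630]
Step 9: x=[6.1539] v=[-0.1823]
Step 10: x=[6.1438] v=[-0.2012]
Step 11: x=[6.1328] v=[-0.2197]
Step 12: x=[6.1209] v=[-0.2377]
Step 13: x=[6.1081] v=[-0.2552]
Step 14: x=[6.0945] v=[-0.2722]
Step 15: x=[6.0801] v=[-0.2886]
Step 16: x=[6.0649] v=[-0.3044]
Step 17: x=[6.0489] v=[-0.3196]
Step 18: x=[6.0322] v=[-0.3341]
Step 19: x=[6.0148] v=[-0.3479]
Step 20: x=[5.9968] v=[-0.3610]
Step 21: x=[5.9781] v=[-0.3734]
Step 22: x=[5.9589] v=[-0.3850]
Step 23: x=[5.9391] v=[-0.3958]
Step 24: x=[5.9188] v=[-0.4058]
Step 25: x=[5.8981] v=[-0.4149]
Step 26: x=[5.8769] v=[-0.4232]
Step 27: x=[5.8554] v=[-0.4306]
Step 28: x=[5.8335] v=[-0.4371]
Step 29: x=[5.8114] v=[-0.4427]
Step 30: x=[5.7890] v=[-0.4473]
Step 31: x=[5.7665] v=[-0.4510]
Step 32: x=[5.7438] v=[-0.4538]
Step 33: x=[5.7210] v=[-0.4556]
Step 34: x=[5.6982] v=[-0.4565]
Step 35: x=[5.6754] v=[-0.4564]
Step 36: x=[5.6526] v=[-0.4554]
Step 37: x=[5.6299] v=[-0.4534]
Step 38: x=[5.6074] v=[-0.4505]
Step 39: x=[5.5851] v=[-0.4466]
Step 40: x=[5.5630] v=[-0.4418]
Step 41: x=[5.5412] v=[-0.4361]
Step 42: x=[5.5197] v=[-0.4295]
Step 43: x=[5.4986] v=[-0.4220]
Step 44: x=[5.4779] v=[-0.4136]
Step 45: x=[5.4577] v=[-0.4043]
Step 46: x=[5.4380] v=[-0.3942]
Step 47: x=[5.4188] v=[-0.3833]
Step 48: x=[5.4002] v=[-0.3716]
Step 49: x=[5.3822] v=[-0.3591]
Step 50: x=[5.3649] v=[-0.3459]
v[0] did not become non-negative within 50 steps; using fallback time=2.5000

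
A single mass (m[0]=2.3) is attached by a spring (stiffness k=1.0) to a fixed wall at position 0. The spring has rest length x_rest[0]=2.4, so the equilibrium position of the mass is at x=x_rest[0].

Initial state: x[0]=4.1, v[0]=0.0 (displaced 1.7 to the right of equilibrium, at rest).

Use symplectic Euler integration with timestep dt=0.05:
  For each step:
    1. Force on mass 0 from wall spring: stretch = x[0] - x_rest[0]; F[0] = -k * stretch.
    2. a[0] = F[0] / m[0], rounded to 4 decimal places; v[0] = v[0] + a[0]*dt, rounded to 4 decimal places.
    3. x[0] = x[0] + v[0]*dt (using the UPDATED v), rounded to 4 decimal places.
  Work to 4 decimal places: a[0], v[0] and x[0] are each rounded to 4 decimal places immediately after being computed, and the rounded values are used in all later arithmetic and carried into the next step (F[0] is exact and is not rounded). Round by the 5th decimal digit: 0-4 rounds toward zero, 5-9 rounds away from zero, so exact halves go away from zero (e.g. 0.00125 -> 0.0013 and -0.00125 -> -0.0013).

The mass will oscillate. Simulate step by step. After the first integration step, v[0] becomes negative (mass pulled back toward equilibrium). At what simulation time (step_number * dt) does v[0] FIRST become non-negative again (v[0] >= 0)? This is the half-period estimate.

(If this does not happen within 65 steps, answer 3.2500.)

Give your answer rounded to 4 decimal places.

Answer: 3.2500

Derivation:
Step 0: x=[4.1000] v=[0.0000]
Step 1: x=[4.0982] v=[-0.0370]
Step 2: x=[4.0945] v=[-0.0739]
Step 3: x=[4.0890] v=[-0.1107]
Step 4: x=[4.0816] v=[-0.1474]
Step 5: x=[4.0724] v=[-0.1840]
Step 6: x=[4.0614] v=[-0.2204]
Step 7: x=[4.0486] v=[-0.2565]
Step 8: x=[4.0340] v=[-0.2923]
Step 9: x=[4.0176] v=[-0.3278]
Step 10: x=[3.9995] v=[-0.3630]
Step 11: x=[3.9796] v=[-0.3978]
Step 12: x=[3.9580] v=[-0.4321]
Step 13: x=[3.9347] v=[-0.4660]
Step 14: x=[3.9097] v=[-0.4994]
Step 15: x=[3.8831] v=[-0.5322]
Step 16: x=[3.8549] v=[-0.5644]
Step 17: x=[3.8251] v=[-0.5960]
Step 18: x=[3.7938] v=[-0.6270]
Step 19: x=[3.7609] v=[-0.6573]
Step 20: x=[3.7266] v=[-0.6869]
Step 21: x=[3.6908] v=[-0.7157]
Step 22: x=[3.6536] v=[-0.7438]
Step 23: x=[3.6150] v=[-0.7711]
Step 24: x=[3.5751] v=[-0.7975]
Step 25: x=[3.5340] v=[-0.8230]
Step 26: x=[3.4916] v=[-0.8477]
Step 27: x=[3.4480] v=[-0.8714]
Step 28: x=[3.4033] v=[-0.8942]
Step 29: x=[3.3575] v=[-0.9160]
Step 30: x=[3.3107] v=[-0.9368]
Step 31: x=[3.2629] v=[-0.9566]
Step 32: x=[3.2141] v=[-0.9754]
Step 33: x=[3.1644] v=[-0.9931]
Step 34: x=[3.1139] v=[-1.0097]
Step 35: x=[3.0626] v=[-1.0252]
Step 36: x=[3.0106] v=[-1.0396]
Step 37: x=[2.9580] v=[-1.0529]
Step 38: x=[2.9048] v=[-1.0650]
Step 39: x=[2.8510] v=[-1.0760]
Step 40: x=[2.7967] v=[-1.0858]
Step 41: x=[2.7420] v=[-1.0944]
Step 42: x=[2.6869] v=[-1.1018]
Step 43: x=[2.6315] v=[-1.1080]
Step 44: x=[2.5759] v=[-1.1130]
Step 45: x=[2.5201] v=[-1.1168]
Step 46: x=[2.4641] v=[-1.1194]
Step 47: x=[2.4081] v=[-1.1208]
Step 48: x=[2.3521] v=[-1.1210]
Step 49: x=[2.2961] v=[-1.1200]
Step 50: x=[2.2402] v=[-1.1177]
Step 51: x=[2.1845] v=[-1.1142]
Step 52: x=[2.1290] v=[-1.1095]
Step 53: x=[2.0738] v=[-1.1036]
Step 54: x=[2.0190] v=[-1.0965]
Step 55: x=[1.9646] v=[-1.0882]
Step 56: x=[1.9107] v=[-1.0787]
Step 57: x=[1.8573] v=[-1.0681]
Step 58: x=[1.8045] v=[-1.0563]
Step 59: x=[1.7523] v=[-1.0434]
Step 60: x=[1.7008] v=[-1.0293]
Step 61: x=[1.6501] v=[-1.0141]
Step 62: x=[1.6002] v=[-0.9978]
Step 63: x=[1.5512] v=[-0.9804]
Step 64: x=[1.5031] v=[-0.9620]
Step 65: x=[1.4560] v=[-0.9425]
v[0] did not become non-negative within 65 steps; using fallback time=3.2500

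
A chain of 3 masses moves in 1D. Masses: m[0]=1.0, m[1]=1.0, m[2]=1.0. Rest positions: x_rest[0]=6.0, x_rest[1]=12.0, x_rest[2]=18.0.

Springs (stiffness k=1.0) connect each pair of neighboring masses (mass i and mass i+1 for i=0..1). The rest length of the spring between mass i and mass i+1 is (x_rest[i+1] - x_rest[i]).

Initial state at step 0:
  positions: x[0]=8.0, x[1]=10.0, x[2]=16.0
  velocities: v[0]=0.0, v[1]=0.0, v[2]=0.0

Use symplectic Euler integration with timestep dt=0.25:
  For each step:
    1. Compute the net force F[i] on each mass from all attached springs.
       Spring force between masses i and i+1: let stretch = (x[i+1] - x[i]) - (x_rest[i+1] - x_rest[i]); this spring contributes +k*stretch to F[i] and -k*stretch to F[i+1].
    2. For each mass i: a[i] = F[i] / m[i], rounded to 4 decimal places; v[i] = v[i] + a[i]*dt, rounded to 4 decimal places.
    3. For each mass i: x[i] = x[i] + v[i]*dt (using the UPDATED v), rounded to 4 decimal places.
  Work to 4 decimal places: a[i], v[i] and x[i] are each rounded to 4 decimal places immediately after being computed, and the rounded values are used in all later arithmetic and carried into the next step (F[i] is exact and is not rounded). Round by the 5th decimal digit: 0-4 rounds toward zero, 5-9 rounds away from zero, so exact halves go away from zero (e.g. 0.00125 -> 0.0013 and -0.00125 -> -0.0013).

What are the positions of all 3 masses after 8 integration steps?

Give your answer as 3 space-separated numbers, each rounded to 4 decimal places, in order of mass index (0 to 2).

Step 0: x=[8.0000 10.0000 16.0000] v=[0.0000 0.0000 0.0000]
Step 1: x=[7.7500 10.2500 16.0000] v=[-1.0000 1.0000 0.0000]
Step 2: x=[7.2813 10.7031 16.0156] v=[-1.8750 1.8125 0.0625]
Step 3: x=[6.6514 11.2744 16.0742] v=[-2.5196 2.2852 0.2344]
Step 4: x=[5.9354 11.8568 16.2078] v=[-2.8639 2.3294 0.5345]
Step 5: x=[5.2145 12.3410 16.4445] v=[-2.8836 1.9368 0.9468]
Step 6: x=[4.5640 12.6363 16.7997] v=[-2.6020 1.1811 1.4209]
Step 7: x=[4.0430 12.6873 17.2697] v=[-2.0839 0.2039 1.8801]
Step 8: x=[3.6873 12.4844 17.8283] v=[-1.4228 -0.8116 2.2345]

Answer: 3.6873 12.4844 17.8283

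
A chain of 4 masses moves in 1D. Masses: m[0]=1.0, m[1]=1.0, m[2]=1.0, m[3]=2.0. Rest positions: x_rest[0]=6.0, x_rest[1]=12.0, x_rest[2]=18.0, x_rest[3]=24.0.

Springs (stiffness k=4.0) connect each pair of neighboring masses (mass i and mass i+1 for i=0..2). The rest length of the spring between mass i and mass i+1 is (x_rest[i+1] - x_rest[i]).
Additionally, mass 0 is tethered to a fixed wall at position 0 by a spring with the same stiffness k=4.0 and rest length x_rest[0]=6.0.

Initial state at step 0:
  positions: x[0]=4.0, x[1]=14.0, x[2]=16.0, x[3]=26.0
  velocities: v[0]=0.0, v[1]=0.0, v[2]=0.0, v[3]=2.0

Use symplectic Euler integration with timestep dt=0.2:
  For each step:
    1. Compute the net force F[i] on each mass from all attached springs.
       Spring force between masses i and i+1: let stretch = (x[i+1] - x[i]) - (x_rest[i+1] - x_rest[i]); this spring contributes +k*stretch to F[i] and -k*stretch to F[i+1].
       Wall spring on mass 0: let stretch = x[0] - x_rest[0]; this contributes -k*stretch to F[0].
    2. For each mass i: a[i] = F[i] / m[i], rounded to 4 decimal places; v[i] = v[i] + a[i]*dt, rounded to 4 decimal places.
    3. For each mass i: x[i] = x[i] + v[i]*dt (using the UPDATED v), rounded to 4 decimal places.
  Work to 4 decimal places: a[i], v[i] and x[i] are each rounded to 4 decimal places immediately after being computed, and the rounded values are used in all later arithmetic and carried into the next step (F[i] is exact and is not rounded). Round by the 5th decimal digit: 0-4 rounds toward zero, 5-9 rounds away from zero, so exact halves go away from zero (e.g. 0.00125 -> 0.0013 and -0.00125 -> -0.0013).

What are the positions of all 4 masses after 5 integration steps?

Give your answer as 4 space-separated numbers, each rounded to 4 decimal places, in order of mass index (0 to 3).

Step 0: x=[4.0000 14.0000 16.0000 26.0000] v=[0.0000 0.0000 0.0000 2.0000]
Step 1: x=[4.9600 12.7200 17.2800 26.0800] v=[4.8000 -6.4000 6.4000 0.4000]
Step 2: x=[6.3680 10.9280 19.2384 25.9360] v=[7.0400 -8.9600 9.7920 -0.7200]
Step 3: x=[7.4867 9.7361 20.9388 25.7362] v=[5.5936 -5.9597 8.5018 -0.9990]
Step 4: x=[7.7675 9.9767 21.6143 25.6326] v=[1.4038 1.2029 3.3776 -0.5180]
Step 5: x=[7.1589 11.7258 21.0707 25.6875] v=[-3.0428 8.7456 -2.7178 0.2747]

Answer: 7.1589 11.7258 21.0707 25.6875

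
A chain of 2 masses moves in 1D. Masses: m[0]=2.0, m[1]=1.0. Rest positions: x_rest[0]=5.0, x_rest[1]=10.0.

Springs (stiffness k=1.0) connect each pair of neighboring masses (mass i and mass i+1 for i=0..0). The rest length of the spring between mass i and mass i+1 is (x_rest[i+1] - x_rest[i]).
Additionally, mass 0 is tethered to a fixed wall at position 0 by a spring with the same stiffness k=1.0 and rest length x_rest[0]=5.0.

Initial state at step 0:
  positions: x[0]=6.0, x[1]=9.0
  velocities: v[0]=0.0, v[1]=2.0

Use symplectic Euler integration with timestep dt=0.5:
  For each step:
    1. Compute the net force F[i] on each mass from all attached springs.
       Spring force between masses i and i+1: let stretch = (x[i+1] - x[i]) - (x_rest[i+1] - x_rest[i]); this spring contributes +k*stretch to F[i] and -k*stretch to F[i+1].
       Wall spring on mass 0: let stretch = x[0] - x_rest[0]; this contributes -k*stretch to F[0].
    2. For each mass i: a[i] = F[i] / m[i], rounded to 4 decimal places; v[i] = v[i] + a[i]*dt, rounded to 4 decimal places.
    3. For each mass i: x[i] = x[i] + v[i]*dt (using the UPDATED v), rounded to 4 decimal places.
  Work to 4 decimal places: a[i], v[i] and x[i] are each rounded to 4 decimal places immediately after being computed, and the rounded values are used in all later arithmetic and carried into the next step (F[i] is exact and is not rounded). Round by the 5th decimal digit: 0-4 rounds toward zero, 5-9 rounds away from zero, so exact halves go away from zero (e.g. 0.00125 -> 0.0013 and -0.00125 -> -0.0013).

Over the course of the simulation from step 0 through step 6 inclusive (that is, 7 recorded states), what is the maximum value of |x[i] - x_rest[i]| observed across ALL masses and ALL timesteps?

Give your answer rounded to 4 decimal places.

Step 0: x=[6.0000 9.0000] v=[0.0000 2.0000]
Step 1: x=[5.6250 10.5000] v=[-0.7500 3.0000]
Step 2: x=[5.1563 12.0313] v=[-0.9375 3.0625]
Step 3: x=[4.9024 13.0938] v=[-0.5078 2.1250]
Step 4: x=[5.0597 13.3585] v=[0.3145 0.5293]
Step 5: x=[5.6219 12.7985] v=[1.1243 -1.1201]
Step 6: x=[6.3784 11.6943] v=[1.5130 -2.2084]
Max displacement = 3.3585

Answer: 3.3585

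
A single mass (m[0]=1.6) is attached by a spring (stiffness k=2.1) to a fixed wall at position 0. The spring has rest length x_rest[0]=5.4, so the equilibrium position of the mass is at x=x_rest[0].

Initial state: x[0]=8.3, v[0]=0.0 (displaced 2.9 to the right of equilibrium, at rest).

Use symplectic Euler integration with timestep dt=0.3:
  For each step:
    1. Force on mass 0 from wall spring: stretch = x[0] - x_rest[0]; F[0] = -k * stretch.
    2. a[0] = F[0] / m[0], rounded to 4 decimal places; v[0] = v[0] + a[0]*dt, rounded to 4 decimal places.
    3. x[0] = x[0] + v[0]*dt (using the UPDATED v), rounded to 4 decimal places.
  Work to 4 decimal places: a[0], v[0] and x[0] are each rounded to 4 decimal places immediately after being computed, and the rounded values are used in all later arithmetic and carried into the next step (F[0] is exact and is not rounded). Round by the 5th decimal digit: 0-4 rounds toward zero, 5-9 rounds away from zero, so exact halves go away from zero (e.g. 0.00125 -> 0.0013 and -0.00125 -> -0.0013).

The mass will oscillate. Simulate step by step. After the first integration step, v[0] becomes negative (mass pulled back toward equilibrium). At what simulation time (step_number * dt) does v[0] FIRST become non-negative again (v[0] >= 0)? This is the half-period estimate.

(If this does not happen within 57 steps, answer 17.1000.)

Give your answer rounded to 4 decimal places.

Step 0: x=[8.3000] v=[0.0000]
Step 1: x=[7.9574] v=[-1.1419]
Step 2: x=[7.3127] v=[-2.1489]
Step 3: x=[6.4421] v=[-2.9020]
Step 4: x=[5.4484] v=[-3.3123]
Step 5: x=[4.4490] v=[-3.3314]
Step 6: x=[3.5619] v=[-2.9569]
Step 7: x=[2.8919] v=[-2.2332]
Step 8: x=[2.5182] v=[-1.2456]
Step 9: x=[2.4849] v=[-0.1109]
Step 10: x=[2.7960] v=[1.0369]
First v>=0 after going negative at step 10, time=3.0000

Answer: 3.0000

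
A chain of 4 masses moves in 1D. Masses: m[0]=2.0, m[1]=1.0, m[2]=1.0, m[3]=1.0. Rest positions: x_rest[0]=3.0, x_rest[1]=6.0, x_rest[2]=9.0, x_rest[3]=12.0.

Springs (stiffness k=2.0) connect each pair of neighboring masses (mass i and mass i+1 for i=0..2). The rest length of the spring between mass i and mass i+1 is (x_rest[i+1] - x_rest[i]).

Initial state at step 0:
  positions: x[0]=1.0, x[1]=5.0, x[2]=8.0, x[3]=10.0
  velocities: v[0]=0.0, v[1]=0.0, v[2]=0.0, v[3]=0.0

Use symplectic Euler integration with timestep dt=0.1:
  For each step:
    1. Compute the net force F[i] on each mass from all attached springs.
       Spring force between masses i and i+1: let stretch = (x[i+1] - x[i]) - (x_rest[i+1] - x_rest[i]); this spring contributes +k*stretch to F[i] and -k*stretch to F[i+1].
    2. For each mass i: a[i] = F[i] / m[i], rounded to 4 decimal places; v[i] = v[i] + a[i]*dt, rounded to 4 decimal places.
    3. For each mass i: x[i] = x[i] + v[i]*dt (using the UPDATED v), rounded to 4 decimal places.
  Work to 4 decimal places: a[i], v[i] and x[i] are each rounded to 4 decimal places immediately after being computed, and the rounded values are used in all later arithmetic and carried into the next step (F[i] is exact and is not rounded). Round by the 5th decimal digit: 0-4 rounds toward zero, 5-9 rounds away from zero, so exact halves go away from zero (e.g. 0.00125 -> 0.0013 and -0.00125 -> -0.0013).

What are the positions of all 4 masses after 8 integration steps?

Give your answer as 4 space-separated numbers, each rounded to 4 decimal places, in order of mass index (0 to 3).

Answer: 1.3011 4.3996 7.4323 10.5661

Derivation:
Step 0: x=[1.0000 5.0000 8.0000 10.0000] v=[0.0000 0.0000 0.0000 0.0000]
Step 1: x=[1.0100 4.9800 7.9800 10.0200] v=[0.1000 -0.2000 -0.2000 0.2000]
Step 2: x=[1.0297 4.9406 7.9408 10.0592] v=[0.1970 -0.3940 -0.3920 0.3920]
Step 3: x=[1.0585 4.8830 7.8840 10.1160] v=[0.2881 -0.5761 -0.5684 0.5683]
Step 4: x=[1.0956 4.8089 7.8118 10.1882] v=[0.3706 -0.7408 -0.7222 0.7219]
Step 5: x=[1.1398 4.7206 7.7271 10.2729] v=[0.4419 -0.8829 -0.8475 0.8466]
Step 6: x=[1.1898 4.6208 7.6331 10.3666] v=[0.5000 -0.9978 -0.9396 0.9374]
Step 7: x=[1.2441 4.5127 7.5336 10.4657] v=[0.5431 -1.0815 -0.9954 0.9907]
Step 8: x=[1.3011 4.3996 7.4323 10.5661] v=[0.5700 -1.1310 -1.0132 1.0043]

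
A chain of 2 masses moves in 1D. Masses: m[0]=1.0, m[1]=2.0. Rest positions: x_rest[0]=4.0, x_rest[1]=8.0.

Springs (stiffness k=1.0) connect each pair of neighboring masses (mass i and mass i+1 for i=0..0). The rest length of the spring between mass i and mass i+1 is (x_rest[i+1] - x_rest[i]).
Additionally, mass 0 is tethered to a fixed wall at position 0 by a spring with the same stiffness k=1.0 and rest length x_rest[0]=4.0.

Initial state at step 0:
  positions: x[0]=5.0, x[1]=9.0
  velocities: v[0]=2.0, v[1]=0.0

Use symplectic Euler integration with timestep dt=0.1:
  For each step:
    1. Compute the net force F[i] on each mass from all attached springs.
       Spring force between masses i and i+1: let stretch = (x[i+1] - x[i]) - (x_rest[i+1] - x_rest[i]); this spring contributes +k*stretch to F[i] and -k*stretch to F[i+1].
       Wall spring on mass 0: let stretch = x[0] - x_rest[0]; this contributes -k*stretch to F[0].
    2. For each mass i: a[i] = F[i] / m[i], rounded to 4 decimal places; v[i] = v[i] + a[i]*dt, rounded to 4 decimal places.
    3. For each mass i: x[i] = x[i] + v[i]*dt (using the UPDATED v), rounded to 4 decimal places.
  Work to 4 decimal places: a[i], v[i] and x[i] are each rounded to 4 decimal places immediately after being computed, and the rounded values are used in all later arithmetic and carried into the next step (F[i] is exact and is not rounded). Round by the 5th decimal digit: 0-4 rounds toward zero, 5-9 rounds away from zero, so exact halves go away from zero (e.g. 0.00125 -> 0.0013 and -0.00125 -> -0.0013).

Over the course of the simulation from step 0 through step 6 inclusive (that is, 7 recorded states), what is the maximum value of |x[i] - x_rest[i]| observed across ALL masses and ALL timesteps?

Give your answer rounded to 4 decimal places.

Answer: 1.8687

Derivation:
Step 0: x=[5.0000 9.0000] v=[2.0000 0.0000]
Step 1: x=[5.1900 9.0000] v=[1.9000 0.0000]
Step 2: x=[5.3662 9.0010] v=[1.7620 0.0095]
Step 3: x=[5.5251 9.0038] v=[1.5889 0.0278]
Step 4: x=[5.6635 9.0092] v=[1.3843 0.0539]
Step 5: x=[5.7788 9.0179] v=[1.1525 0.0866]
Step 6: x=[5.8687 9.0304] v=[0.8985 0.1247]
Max displacement = 1.8687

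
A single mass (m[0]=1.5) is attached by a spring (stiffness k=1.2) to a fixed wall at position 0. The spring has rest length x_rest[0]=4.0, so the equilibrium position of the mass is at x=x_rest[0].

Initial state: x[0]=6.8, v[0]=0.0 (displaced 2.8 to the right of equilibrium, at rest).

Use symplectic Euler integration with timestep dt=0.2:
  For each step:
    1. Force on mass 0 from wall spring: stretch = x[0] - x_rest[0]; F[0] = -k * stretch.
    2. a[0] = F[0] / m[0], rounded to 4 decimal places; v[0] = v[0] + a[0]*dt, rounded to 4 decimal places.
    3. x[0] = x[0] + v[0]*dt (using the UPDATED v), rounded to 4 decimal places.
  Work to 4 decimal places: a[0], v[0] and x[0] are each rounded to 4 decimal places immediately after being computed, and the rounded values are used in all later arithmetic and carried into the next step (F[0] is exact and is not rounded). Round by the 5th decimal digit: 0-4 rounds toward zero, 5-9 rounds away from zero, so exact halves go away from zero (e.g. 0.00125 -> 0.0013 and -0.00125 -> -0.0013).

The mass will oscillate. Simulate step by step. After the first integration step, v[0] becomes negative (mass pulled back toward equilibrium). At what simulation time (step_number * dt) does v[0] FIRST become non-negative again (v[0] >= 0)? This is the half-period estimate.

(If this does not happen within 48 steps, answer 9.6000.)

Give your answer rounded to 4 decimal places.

Answer: 3.6000

Derivation:
Step 0: x=[6.8000] v=[0.0000]
Step 1: x=[6.7104] v=[-0.4480]
Step 2: x=[6.5341] v=[-0.8817]
Step 3: x=[6.2767] v=[-1.2872]
Step 4: x=[5.9464] v=[-1.6515]
Step 5: x=[5.5538] v=[-1.9629]
Step 6: x=[5.1115] v=[-2.2115]
Step 7: x=[4.6336] v=[-2.3893]
Step 8: x=[4.1355] v=[-2.4907]
Step 9: x=[3.6330] v=[-2.5124]
Step 10: x=[3.1423] v=[-2.4537]
Step 11: x=[2.6790] v=[-2.3165]
Step 12: x=[2.2580] v=[-2.1051]
Step 13: x=[1.8927] v=[-1.8264]
Step 14: x=[1.5949] v=[-1.4892]
Step 15: x=[1.3740] v=[-1.1044]
Step 16: x=[1.2372] v=[-0.6842]
Step 17: x=[1.1888] v=[-0.2422]
Step 18: x=[1.2303] v=[0.2076]
First v>=0 after going negative at step 18, time=3.6000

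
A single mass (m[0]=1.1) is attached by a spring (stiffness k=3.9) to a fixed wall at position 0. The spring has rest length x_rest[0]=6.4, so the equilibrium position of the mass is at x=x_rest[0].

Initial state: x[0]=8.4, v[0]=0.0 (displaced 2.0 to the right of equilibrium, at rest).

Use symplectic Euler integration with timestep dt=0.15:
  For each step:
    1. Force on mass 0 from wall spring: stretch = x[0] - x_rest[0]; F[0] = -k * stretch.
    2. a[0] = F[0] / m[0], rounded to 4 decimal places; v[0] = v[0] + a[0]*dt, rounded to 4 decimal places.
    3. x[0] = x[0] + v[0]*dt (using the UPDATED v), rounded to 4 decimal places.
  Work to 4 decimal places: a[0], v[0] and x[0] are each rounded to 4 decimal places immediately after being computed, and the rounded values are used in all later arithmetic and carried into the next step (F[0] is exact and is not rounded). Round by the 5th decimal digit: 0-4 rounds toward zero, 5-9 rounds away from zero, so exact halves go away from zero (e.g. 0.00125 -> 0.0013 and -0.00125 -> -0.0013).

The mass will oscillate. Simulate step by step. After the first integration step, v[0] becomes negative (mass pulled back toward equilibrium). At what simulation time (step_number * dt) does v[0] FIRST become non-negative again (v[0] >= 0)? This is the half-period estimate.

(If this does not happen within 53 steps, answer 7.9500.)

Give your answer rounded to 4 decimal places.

Step 0: x=[8.4000] v=[0.0000]
Step 1: x=[8.2405] v=[-1.0636]
Step 2: x=[7.9341] v=[-2.0424]
Step 3: x=[7.5054] v=[-2.8583]
Step 4: x=[6.9885] v=[-3.4462]
Step 5: x=[6.4246] v=[-3.7592]
Step 6: x=[5.8588] v=[-3.7723]
Step 7: x=[5.3361] v=[-3.4845]
Step 8: x=[4.8983] v=[-2.9187]
Step 9: x=[4.5803] v=[-2.1201]
Step 10: x=[4.4075] v=[-1.1523]
Step 11: x=[4.3936] v=[-0.0927]
Step 12: x=[4.5397] v=[0.9743]
First v>=0 after going negative at step 12, time=1.8000

Answer: 1.8000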